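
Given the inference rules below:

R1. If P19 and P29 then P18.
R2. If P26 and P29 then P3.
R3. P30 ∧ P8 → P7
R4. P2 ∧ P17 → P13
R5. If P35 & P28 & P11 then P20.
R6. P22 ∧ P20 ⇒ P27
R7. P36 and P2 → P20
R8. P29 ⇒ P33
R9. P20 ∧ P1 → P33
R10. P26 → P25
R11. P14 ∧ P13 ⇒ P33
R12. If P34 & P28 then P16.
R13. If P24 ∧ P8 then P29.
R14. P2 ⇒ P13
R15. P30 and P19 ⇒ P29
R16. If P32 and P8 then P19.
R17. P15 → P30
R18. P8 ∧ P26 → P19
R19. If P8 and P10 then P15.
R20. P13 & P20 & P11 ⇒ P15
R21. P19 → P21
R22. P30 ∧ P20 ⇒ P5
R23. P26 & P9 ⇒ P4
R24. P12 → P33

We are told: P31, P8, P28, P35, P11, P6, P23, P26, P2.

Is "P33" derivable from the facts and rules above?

P20  (by R5: P35, P28, P11)
P13  (by R14: P2)
P19  (by R18: P8, P26)
P15  (by R20: P13, P20, P11)
P30  (by R17: P15)
P29  (by R15: P30, P19)
P33  (by R8: P29)

Yes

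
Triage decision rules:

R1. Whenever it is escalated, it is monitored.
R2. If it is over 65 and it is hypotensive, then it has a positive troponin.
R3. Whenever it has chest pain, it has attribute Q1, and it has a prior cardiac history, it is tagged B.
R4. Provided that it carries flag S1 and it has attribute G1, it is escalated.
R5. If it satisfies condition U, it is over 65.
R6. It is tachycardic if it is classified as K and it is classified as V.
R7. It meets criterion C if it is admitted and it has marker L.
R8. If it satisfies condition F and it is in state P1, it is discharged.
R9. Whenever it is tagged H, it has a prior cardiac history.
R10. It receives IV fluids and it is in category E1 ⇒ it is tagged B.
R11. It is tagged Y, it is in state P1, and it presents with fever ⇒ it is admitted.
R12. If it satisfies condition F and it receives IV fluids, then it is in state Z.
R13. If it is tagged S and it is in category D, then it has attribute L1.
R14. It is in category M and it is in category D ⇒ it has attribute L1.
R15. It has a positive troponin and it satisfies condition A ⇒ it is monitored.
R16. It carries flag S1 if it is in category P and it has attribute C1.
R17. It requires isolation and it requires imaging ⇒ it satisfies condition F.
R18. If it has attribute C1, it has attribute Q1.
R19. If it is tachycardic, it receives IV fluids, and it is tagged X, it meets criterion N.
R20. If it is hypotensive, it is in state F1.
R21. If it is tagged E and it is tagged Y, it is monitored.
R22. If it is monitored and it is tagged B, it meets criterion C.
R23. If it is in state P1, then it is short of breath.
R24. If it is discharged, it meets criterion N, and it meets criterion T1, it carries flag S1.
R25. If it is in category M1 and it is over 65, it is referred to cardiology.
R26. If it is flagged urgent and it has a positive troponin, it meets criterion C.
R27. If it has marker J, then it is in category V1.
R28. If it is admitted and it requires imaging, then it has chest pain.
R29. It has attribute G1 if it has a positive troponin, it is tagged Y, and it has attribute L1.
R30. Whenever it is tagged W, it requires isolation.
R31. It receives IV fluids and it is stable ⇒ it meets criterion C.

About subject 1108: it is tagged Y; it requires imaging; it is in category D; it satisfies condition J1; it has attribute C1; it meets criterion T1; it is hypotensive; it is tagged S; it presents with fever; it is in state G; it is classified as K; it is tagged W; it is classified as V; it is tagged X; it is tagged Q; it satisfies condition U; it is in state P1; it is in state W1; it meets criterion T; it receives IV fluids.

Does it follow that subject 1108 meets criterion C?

No

Forward chaining from the given facts derives: is over 65, is tachycardic, is admitted, has attribute L1, has attribute Q1, meets criterion N, is in state F1, is short of breath, has chest pain, requires isolation, has a positive troponin, satisfies condition F, has attribute G1, is discharged, is in state Z, carries flag S1, is escalated, is monitored.
Rules concluding "it meets criterion C": R7 needs "it has marker L"; R22 needs "it is tagged B"; R26 needs "it is flagged urgent"; R31 needs "it is stable" — none of these are established.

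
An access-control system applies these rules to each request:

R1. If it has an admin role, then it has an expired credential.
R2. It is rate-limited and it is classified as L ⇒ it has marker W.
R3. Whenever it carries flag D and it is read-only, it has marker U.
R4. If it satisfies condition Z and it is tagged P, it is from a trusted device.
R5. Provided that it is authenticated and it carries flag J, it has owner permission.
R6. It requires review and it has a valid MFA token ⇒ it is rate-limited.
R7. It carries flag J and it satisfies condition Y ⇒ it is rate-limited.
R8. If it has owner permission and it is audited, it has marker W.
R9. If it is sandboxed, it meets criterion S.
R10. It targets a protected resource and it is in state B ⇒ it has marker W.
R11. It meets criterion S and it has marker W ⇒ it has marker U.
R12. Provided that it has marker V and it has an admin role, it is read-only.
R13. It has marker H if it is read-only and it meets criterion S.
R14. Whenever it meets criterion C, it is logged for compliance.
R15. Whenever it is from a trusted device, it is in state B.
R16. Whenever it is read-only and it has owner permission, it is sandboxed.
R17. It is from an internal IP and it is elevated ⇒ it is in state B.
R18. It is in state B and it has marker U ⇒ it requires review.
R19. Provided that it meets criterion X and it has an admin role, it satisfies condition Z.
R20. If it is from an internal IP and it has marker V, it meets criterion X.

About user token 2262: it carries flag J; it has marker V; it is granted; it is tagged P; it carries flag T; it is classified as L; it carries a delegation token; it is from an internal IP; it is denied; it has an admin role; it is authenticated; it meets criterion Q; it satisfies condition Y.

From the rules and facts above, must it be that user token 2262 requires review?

By R5 (it is authenticated, it carries flag J): it has owner permission.
By R7 (it carries flag J, it satisfies condition Y): it is rate-limited.
By R12 (it has marker V, it has an admin role): it is read-only.
By R16 (it is read-only, it has owner permission): it is sandboxed.
By R20 (it is from an internal IP, it has marker V): it meets criterion X.
By R2 (it is rate-limited, it is classified as L): it has marker W.
By R9 (it is sandboxed): it meets criterion S.
By R11 (it meets criterion S, it has marker W): it has marker U.
By R19 (it meets criterion X, it has an admin role): it satisfies condition Z.
By R4 (it satisfies condition Z, it is tagged P): it is from a trusted device.
By R15 (it is from a trusted device): it is in state B.
By R18 (it is in state B, it has marker U): it requires review.

Yes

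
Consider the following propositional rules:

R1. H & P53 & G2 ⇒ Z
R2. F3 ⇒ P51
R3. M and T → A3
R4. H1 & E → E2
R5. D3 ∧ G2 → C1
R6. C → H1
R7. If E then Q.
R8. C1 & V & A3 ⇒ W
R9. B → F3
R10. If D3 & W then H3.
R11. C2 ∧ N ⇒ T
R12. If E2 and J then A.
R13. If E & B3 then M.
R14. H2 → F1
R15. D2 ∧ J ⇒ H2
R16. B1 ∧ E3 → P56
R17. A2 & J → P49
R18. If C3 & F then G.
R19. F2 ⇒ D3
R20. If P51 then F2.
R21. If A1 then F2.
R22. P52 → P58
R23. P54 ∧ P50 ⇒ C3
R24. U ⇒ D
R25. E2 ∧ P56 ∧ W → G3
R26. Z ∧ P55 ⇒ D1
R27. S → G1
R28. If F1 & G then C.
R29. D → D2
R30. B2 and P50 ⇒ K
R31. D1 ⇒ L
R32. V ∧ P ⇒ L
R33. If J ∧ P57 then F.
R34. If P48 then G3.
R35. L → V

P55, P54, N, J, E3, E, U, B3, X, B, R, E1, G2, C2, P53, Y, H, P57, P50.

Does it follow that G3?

Forward chaining from the given facts derives: Z, Q, F3, T, M, C3, D, D1, D2, L, F, V, P51, A3, H2, G, F2, F1, D3, C, C1, H1, W, H3, E2, A.
Rules concluding G3: R25 needs P56; R34 needs P48 — none of these are established.

No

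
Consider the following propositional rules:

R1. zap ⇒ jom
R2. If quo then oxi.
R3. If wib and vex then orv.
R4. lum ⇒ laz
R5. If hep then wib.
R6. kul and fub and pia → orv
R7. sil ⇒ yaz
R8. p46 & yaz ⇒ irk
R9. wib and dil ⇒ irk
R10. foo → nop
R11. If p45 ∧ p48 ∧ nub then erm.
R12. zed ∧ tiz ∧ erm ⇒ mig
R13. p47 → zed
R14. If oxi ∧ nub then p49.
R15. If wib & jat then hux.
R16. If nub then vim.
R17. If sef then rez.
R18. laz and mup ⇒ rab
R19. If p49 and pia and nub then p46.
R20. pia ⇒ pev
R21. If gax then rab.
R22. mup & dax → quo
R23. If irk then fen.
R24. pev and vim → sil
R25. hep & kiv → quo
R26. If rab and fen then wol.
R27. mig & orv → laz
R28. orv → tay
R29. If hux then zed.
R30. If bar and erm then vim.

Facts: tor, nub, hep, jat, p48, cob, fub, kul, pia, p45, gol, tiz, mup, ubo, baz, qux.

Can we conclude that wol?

Forward chaining from the given facts derives: wib, orv, erm, hux, vim, pev, sil, tay, zed, yaz, mig, laz, rab.
The only rule concluding wol is R26, which needs fen; that is never established.

No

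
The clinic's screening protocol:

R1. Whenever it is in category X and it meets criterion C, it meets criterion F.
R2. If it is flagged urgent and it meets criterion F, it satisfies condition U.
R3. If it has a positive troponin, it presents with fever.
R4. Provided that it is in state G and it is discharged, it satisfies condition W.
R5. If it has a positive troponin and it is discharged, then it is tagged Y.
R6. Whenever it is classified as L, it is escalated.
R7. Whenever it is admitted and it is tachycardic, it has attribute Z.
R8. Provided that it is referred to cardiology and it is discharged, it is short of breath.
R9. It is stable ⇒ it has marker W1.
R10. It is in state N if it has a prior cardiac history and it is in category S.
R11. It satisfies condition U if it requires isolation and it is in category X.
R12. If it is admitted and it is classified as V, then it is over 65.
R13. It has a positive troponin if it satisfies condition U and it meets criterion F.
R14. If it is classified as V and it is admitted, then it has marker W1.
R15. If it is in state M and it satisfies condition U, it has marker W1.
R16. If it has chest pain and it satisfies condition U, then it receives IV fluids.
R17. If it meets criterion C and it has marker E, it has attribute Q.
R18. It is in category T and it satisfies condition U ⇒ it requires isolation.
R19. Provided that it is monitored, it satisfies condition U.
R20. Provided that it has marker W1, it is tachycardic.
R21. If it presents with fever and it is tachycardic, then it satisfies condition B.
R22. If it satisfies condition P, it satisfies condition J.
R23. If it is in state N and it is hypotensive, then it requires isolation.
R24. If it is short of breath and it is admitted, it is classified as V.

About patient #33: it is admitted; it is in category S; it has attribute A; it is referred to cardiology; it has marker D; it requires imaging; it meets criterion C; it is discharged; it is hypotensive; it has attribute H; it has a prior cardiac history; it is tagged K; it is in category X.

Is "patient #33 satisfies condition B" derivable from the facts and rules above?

Yes

By R1 (it is in category X, it meets criterion C): it meets criterion F.
By R8 (it is referred to cardiology, it is discharged): it is short of breath.
By R10 (it has a prior cardiac history, it is in category S): it is in state N.
By R23 (it is in state N, it is hypotensive): it requires isolation.
By R24 (it is short of breath, it is admitted): it is classified as V.
By R11 (it requires isolation, it is in category X): it satisfies condition U.
By R13 (it satisfies condition U, it meets criterion F): it has a positive troponin.
By R14 (it is classified as V, it is admitted): it has marker W1.
By R20 (it has marker W1): it is tachycardic.
By R3 (it has a positive troponin): it presents with fever.
By R21 (it presents with fever, it is tachycardic): it satisfies condition B.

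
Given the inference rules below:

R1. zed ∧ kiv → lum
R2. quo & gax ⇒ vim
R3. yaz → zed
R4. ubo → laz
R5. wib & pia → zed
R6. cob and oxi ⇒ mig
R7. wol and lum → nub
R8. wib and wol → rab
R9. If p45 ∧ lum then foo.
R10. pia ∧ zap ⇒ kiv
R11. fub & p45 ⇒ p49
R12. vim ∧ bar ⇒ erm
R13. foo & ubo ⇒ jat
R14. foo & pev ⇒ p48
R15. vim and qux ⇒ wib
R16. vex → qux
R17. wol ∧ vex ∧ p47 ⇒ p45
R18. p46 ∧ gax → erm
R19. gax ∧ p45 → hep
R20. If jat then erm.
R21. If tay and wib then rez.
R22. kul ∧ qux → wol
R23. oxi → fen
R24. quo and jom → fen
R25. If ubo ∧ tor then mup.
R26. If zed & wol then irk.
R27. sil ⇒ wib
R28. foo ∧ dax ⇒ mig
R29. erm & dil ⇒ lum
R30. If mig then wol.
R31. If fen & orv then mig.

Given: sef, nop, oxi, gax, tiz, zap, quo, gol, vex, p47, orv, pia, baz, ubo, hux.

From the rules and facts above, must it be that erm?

vim  (by R2: quo, gax)
kiv  (by R10: pia, zap)
qux  (by R16: vex)
fen  (by R23: oxi)
mig  (by R31: fen, orv)
wib  (by R15: vim, qux)
wol  (by R30: mig)
zed  (by R5: wib, pia)
p45  (by R17: wol, vex, p47)
lum  (by R1: zed, kiv)
foo  (by R9: p45, lum)
jat  (by R13: foo, ubo)
erm  (by R20: jat)

Yes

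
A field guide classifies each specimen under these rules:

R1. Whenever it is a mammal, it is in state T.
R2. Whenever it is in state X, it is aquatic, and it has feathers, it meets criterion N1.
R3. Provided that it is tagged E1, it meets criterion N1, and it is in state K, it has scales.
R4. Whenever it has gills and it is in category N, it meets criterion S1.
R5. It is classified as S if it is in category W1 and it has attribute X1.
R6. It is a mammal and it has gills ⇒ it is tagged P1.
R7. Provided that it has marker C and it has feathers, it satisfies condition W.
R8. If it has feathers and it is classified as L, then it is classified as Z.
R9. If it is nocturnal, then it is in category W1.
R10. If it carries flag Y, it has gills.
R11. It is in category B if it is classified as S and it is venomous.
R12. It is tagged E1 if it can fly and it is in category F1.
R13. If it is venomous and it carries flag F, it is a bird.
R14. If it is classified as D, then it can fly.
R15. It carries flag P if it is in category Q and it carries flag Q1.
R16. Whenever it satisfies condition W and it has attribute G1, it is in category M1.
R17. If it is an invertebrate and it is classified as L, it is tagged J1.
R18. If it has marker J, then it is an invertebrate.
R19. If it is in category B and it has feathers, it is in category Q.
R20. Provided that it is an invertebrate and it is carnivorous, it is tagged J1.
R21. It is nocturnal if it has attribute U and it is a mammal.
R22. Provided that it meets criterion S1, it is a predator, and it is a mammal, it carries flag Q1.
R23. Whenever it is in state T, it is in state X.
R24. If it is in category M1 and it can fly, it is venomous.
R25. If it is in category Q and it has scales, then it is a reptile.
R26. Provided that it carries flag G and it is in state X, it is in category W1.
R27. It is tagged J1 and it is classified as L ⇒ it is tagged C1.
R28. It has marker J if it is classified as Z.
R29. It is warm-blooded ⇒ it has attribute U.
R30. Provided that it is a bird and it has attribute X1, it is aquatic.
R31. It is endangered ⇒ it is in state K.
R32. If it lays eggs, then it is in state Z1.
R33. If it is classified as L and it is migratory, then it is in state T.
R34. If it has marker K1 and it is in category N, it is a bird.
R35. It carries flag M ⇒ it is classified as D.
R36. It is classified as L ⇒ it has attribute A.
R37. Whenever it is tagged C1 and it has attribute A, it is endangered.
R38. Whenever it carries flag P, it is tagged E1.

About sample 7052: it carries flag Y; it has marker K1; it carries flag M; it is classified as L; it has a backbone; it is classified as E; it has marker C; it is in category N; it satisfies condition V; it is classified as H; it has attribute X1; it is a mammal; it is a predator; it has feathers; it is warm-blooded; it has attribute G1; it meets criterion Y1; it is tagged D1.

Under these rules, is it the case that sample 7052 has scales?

Yes

By R1 (it is a mammal): it is in state T.
By R7 (it has marker C, it has feathers): it satisfies condition W.
By R8 (it has feathers, it is classified as L): it is classified as Z.
By R10 (it carries flag Y): it has gills.
By R16 (it satisfies condition W, it has attribute G1): it is in category M1.
By R23 (it is in state T): it is in state X.
By R28 (it is classified as Z): it has marker J.
By R29 (it is warm-blooded): it has attribute U.
By R34 (it has marker K1, it is in category N): it is a bird.
By R35 (it carries flag M): it is classified as D.
By R36 (it is classified as L): it has attribute A.
By R4 (it has gills, it is in category N): it meets criterion S1.
By R14 (it is classified as D): it can fly.
By R18 (it has marker J): it is an invertebrate.
By R21 (it has attribute U, it is a mammal): it is nocturnal.
By R22 (it meets criterion S1, it is a predator, it is a mammal): it carries flag Q1.
By R24 (it is in category M1, it can fly): it is venomous.
By R30 (it is a bird, it has attribute X1): it is aquatic.
By R2 (it is in state X, it is aquatic, it has feathers): it meets criterion N1.
By R9 (it is nocturnal): it is in category W1.
By R17 (it is an invertebrate, it is classified as L): it is tagged J1.
By R27 (it is tagged J1, it is classified as L): it is tagged C1.
By R37 (it is tagged C1, it has attribute A): it is endangered.
By R5 (it is in category W1, it has attribute X1): it is classified as S.
By R11 (it is classified as S, it is venomous): it is in category B.
By R19 (it is in category B, it has feathers): it is in category Q.
By R31 (it is endangered): it is in state K.
By R15 (it is in category Q, it carries flag Q1): it carries flag P.
By R38 (it carries flag P): it is tagged E1.
By R3 (it is tagged E1, it meets criterion N1, it is in state K): it has scales.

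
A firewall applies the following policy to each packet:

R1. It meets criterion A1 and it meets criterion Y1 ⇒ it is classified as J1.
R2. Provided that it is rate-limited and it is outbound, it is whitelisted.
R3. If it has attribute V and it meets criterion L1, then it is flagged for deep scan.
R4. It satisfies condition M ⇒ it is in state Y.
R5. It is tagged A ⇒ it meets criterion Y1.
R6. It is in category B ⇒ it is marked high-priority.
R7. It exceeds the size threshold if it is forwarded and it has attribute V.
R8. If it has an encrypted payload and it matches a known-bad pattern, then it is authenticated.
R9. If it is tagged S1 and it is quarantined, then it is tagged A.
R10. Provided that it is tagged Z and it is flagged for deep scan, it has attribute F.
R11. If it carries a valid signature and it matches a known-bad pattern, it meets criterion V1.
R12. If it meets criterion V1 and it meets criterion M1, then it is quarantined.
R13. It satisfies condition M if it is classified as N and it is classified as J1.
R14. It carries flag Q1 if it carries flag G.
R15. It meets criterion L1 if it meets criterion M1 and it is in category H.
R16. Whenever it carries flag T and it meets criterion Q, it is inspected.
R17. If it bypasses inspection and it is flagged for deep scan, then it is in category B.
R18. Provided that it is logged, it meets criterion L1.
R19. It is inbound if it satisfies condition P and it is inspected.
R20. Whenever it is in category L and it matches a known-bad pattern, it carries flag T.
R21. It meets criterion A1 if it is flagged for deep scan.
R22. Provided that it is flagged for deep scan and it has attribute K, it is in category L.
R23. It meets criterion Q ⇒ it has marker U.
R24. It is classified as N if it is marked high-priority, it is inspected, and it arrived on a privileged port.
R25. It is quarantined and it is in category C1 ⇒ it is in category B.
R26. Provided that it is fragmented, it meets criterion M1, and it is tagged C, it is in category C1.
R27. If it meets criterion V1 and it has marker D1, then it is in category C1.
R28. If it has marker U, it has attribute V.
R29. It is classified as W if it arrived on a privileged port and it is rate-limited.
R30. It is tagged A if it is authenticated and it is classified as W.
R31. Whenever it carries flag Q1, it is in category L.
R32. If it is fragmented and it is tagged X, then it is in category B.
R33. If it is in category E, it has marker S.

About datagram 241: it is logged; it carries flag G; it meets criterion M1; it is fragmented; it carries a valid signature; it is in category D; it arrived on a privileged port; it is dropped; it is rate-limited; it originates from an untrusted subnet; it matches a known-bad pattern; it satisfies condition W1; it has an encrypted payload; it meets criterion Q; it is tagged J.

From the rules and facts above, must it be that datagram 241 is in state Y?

No

Forward chaining from the given facts derives: is authenticated, meets criterion V1, is quarantined, carries flag Q1, meets criterion L1, has marker U, has attribute V, is classified as W, is tagged A, is in category L, is flagged for deep scan, meets criterion Y1, carries flag T, meets criterion A1, is classified as J1, is inspected.
The only rule concluding "it is in state Y" is R4, which needs "it satisfies condition M"; that is never established.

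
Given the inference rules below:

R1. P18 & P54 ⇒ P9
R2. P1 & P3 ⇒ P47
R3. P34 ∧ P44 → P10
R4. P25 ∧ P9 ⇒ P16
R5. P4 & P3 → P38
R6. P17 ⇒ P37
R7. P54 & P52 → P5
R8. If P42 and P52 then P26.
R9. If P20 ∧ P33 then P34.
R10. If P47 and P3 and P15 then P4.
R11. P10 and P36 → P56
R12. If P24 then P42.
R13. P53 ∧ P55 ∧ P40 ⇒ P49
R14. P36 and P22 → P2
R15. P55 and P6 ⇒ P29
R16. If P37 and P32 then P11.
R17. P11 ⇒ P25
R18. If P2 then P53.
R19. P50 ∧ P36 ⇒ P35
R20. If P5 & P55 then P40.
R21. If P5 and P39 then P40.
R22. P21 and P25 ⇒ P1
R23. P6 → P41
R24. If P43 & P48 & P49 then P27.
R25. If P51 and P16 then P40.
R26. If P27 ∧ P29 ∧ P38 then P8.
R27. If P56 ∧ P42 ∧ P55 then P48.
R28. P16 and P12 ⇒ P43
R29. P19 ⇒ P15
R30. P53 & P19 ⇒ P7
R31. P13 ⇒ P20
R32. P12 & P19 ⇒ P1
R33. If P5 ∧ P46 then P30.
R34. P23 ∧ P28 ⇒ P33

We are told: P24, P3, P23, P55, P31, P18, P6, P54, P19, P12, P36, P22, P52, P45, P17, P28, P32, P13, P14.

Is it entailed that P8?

Forward chaining from the given facts derives: P9, P37, P5, P42, P2, P29, P11, P25, P53, P40, P41, P15, P7, P20, P1, P33, P47, P16, P26, P34, P4, P49, P43, P38.
The only rule concluding P8 is R26, which needs P27; that is never established.

No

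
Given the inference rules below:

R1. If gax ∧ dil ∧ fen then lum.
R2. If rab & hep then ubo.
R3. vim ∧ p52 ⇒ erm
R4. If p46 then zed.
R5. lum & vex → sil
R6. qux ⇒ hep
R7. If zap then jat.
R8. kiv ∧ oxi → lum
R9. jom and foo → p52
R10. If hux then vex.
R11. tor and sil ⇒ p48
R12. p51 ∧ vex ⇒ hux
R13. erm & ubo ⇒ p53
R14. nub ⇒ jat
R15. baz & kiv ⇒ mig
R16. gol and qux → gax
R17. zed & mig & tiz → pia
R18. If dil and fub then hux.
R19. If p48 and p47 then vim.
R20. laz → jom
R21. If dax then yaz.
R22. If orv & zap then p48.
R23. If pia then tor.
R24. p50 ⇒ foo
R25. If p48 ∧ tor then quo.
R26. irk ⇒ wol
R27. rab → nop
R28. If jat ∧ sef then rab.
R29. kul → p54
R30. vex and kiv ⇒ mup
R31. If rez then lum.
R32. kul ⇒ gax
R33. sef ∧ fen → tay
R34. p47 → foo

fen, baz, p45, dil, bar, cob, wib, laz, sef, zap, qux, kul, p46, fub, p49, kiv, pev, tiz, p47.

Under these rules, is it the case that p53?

Yes

zed  (by R4: p46)
hep  (by R6: qux)
jat  (by R7: zap)
mig  (by R15: baz, kiv)
pia  (by R17: zed, mig, tiz)
hux  (by R18: dil, fub)
jom  (by R20: laz)
tor  (by R23: pia)
rab  (by R28: jat, sef)
gax  (by R32: kul)
foo  (by R34: p47)
lum  (by R1: gax, dil, fen)
ubo  (by R2: rab, hep)
p52  (by R9: jom, foo)
vex  (by R10: hux)
sil  (by R5: lum, vex)
p48  (by R11: tor, sil)
vim  (by R19: p48, p47)
erm  (by R3: vim, p52)
p53  (by R13: erm, ubo)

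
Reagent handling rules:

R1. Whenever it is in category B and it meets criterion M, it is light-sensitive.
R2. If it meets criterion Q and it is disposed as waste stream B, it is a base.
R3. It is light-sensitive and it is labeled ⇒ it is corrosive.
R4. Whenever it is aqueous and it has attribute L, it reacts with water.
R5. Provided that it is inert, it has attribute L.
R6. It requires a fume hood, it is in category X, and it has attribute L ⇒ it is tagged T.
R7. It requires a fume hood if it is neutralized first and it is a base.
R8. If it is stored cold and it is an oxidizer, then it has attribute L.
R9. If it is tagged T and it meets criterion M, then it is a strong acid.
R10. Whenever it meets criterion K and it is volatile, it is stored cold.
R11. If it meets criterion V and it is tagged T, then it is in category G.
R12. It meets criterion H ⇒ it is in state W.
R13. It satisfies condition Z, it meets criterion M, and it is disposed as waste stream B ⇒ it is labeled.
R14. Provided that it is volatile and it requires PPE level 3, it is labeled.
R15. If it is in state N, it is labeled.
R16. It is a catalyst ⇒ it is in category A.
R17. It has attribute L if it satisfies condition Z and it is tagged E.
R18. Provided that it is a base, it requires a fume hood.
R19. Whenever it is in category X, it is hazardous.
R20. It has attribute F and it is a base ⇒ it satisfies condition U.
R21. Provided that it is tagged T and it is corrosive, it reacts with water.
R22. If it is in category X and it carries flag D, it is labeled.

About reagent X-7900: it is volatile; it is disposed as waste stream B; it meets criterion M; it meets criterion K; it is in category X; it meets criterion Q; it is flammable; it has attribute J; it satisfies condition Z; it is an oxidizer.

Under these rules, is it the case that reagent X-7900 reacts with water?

No

Forward chaining from the given facts derives: is a base, is stored cold, is labeled, requires a fume hood, is hazardous, has attribute L, is tagged T, is a strong acid.
Rules concluding "it reacts with water": R4 needs "it is aqueous"; R21 needs "it is corrosive" — none of these are established.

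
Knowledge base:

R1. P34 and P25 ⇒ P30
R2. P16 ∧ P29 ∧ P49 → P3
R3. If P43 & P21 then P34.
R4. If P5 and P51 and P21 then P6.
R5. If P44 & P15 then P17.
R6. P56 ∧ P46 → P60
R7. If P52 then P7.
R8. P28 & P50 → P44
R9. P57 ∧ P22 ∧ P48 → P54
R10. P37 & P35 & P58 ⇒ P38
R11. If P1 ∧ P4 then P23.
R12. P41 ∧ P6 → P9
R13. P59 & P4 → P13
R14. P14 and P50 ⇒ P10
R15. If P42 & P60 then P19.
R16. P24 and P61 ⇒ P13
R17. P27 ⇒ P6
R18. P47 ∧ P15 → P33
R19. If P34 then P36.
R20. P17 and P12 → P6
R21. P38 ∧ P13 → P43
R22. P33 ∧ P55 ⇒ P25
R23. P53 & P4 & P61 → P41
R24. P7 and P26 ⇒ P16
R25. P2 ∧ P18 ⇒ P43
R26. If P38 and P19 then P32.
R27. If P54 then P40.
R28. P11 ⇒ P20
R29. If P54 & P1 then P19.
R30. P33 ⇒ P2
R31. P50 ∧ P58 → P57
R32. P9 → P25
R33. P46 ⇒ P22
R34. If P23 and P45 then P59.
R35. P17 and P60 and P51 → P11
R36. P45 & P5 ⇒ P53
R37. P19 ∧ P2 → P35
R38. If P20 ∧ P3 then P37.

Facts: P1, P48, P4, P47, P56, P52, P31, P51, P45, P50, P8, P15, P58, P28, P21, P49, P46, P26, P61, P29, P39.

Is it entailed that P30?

No

Forward chaining from the given facts derives: P60, P7, P44, P23, P33, P16, P2, P57, P22, P59, P3, P17, P54, P13, P40, P19, P11, P35, P20, P37, P38, P43, P32, P34, P36.
The only rule concluding P30 is R1, which needs P25; that is never established.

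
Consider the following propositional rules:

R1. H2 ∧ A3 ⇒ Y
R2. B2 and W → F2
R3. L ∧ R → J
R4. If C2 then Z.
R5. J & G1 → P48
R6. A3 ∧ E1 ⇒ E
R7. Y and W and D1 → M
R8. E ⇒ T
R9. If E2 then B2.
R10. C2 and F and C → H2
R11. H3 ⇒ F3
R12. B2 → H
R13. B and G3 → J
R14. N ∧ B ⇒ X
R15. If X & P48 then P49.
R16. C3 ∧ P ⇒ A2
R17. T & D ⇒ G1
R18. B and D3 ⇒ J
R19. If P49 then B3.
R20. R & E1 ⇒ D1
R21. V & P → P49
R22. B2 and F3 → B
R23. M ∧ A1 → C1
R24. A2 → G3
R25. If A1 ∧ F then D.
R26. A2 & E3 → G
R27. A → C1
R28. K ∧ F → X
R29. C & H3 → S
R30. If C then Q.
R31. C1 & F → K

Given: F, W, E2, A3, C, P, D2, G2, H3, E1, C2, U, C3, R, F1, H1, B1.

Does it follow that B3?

Forward chaining from the given facts derives: Z, E, T, B2, H2, F3, H, A2, D1, B, G3, S, Q, Y, F2, M, J.
The only rule concluding B3 is R19, which needs P49; that is never established.

No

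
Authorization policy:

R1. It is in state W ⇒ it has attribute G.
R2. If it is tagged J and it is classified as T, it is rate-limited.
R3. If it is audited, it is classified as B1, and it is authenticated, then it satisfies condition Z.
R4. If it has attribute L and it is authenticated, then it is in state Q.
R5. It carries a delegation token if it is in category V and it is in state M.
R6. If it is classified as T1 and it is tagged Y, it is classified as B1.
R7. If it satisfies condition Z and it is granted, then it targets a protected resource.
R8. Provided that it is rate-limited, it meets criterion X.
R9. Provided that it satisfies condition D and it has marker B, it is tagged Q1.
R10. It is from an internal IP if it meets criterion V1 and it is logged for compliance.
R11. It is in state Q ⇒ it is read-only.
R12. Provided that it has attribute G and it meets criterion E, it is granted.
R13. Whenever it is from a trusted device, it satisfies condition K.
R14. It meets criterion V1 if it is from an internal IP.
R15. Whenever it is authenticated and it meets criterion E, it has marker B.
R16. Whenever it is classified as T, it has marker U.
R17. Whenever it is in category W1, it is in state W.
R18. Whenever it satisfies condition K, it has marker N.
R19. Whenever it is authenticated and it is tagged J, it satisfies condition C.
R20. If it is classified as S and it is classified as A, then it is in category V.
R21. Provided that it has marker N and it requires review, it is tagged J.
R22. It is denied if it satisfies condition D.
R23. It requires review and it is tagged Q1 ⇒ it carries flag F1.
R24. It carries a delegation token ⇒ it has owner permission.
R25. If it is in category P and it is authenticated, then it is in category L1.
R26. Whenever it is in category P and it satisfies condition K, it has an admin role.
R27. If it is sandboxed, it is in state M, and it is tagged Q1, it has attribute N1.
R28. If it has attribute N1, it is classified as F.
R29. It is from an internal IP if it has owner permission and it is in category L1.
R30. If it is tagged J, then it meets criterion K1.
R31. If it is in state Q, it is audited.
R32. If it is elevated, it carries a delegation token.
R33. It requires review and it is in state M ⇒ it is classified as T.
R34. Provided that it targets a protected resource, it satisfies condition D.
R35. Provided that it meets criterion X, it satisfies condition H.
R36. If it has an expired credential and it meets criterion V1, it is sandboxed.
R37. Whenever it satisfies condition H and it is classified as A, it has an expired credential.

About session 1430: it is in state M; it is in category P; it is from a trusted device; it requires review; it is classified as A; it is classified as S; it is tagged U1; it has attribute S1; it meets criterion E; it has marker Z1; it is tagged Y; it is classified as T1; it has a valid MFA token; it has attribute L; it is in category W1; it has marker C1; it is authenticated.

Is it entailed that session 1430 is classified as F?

By R4 (it has attribute L, it is authenticated): it is in state Q.
By R6 (it is classified as T1, it is tagged Y): it is classified as B1.
By R13 (it is from a trusted device): it satisfies condition K.
By R15 (it is authenticated, it meets criterion E): it has marker B.
By R17 (it is in category W1): it is in state W.
By R18 (it satisfies condition K): it has marker N.
By R20 (it is classified as S, it is classified as A): it is in category V.
By R21 (it has marker N, it requires review): it is tagged J.
By R25 (it is in category P, it is authenticated): it is in category L1.
By R31 (it is in state Q): it is audited.
By R33 (it requires review, it is in state M): it is classified as T.
By R1 (it is in state W): it has attribute G.
By R2 (it is tagged J, it is classified as T): it is rate-limited.
By R3 (it is audited, it is classified as B1, it is authenticated): it satisfies condition Z.
By R5 (it is in category V, it is in state M): it carries a delegation token.
By R8 (it is rate-limited): it meets criterion X.
By R12 (it has attribute G, it meets criterion E): it is granted.
By R24 (it carries a delegation token): it has owner permission.
By R29 (it has owner permission, it is in category L1): it is from an internal IP.
By R35 (it meets criterion X): it satisfies condition H.
By R37 (it satisfies condition H, it is classified as A): it has an expired credential.
By R7 (it satisfies condition Z, it is granted): it targets a protected resource.
By R14 (it is from an internal IP): it meets criterion V1.
By R34 (it targets a protected resource): it satisfies condition D.
By R36 (it has an expired credential, it meets criterion V1): it is sandboxed.
By R9 (it satisfies condition D, it has marker B): it is tagged Q1.
By R27 (it is sandboxed, it is in state M, it is tagged Q1): it has attribute N1.
By R28 (it has attribute N1): it is classified as F.

Yes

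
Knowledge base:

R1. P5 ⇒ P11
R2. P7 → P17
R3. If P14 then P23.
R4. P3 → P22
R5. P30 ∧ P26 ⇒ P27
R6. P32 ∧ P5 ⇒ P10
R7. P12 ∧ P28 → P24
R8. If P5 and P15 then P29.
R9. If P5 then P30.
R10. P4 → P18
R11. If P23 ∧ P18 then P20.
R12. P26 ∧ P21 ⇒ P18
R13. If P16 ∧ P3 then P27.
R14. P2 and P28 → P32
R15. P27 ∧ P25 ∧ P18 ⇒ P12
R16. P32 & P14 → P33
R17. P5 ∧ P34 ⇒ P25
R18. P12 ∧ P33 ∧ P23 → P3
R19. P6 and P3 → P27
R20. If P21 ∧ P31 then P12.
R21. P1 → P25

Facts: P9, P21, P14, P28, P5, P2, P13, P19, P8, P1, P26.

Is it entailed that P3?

P23  (by R3: P14)
P30  (by R9: P5)
P18  (by R12: P26, P21)
P32  (by R14: P2, P28)
P33  (by R16: P32, P14)
P25  (by R21: P1)
P27  (by R5: P30, P26)
P12  (by R15: P27, P25, P18)
P3  (by R18: P12, P33, P23)

Yes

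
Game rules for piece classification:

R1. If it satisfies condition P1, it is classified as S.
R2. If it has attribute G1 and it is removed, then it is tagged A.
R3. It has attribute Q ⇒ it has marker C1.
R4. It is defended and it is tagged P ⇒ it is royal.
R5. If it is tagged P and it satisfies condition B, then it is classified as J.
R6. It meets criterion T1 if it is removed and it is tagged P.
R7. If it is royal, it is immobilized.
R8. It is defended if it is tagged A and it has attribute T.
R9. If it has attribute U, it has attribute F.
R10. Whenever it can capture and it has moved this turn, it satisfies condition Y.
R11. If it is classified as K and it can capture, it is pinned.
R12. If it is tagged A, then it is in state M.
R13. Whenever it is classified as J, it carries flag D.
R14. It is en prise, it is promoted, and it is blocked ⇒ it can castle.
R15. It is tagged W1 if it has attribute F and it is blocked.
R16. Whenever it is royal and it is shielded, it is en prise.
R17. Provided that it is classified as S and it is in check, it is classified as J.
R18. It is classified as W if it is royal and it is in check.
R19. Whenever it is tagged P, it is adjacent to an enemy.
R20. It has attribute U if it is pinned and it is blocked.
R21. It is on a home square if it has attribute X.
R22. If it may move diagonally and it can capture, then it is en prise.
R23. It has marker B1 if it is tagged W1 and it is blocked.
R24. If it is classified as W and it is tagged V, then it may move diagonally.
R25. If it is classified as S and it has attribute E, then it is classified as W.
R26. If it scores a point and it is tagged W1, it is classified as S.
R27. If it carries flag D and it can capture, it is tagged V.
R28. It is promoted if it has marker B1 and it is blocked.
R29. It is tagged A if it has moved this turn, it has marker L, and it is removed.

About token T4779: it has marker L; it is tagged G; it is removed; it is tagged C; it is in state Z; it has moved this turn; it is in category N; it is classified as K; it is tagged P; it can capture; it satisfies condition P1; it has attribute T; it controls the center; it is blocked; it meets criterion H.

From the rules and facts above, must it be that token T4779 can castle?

No

Forward chaining from the given facts derives: is classified as S, meets criterion T1, satisfies condition Y, is pinned, is adjacent to an enemy, has attribute U, is tagged A, is defended, has attribute F, is in state M, is tagged W1, has marker B1, is promoted, is royal, is immobilized.
The only rule concluding "it can castle" is R14, which needs "it is en prise"; that is never established.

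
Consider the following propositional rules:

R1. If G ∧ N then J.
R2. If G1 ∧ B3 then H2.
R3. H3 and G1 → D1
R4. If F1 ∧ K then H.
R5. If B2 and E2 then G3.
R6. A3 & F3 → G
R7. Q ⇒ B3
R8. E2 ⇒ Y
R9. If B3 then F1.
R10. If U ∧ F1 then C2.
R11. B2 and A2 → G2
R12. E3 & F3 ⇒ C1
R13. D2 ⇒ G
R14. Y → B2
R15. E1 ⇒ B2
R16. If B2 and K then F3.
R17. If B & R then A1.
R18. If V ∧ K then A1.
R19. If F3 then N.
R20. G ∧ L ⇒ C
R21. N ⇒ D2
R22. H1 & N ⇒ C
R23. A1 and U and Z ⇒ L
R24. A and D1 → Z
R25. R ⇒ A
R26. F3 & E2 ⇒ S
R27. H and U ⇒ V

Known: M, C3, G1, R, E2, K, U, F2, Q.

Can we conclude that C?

Forward chaining from the given facts derives: B3, Y, F1, C2, B2, F3, N, D2, A, S, H2, H, G3, G, V, J, A1.
Rules concluding C: R20 needs L; R22 needs H1 — none of these are established.

No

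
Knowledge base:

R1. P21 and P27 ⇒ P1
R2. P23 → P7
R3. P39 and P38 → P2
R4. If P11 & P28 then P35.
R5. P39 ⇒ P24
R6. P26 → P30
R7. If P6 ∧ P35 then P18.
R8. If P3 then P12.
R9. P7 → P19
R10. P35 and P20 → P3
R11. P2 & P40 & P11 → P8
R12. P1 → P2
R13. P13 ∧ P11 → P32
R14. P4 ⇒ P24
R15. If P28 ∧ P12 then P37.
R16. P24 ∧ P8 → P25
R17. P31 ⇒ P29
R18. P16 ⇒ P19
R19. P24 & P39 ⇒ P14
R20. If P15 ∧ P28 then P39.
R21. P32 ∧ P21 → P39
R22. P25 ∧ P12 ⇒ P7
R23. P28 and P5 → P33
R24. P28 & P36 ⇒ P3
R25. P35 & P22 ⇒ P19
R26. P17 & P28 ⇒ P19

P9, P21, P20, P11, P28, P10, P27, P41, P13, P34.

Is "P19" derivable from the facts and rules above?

Forward chaining from the given facts derives: P1, P35, P3, P2, P32, P39, P24, P12, P37, P14.
Rules concluding P19: R9 needs P7; R18 needs P16; R25 needs P22; R26 needs P17 — none of these are established.

No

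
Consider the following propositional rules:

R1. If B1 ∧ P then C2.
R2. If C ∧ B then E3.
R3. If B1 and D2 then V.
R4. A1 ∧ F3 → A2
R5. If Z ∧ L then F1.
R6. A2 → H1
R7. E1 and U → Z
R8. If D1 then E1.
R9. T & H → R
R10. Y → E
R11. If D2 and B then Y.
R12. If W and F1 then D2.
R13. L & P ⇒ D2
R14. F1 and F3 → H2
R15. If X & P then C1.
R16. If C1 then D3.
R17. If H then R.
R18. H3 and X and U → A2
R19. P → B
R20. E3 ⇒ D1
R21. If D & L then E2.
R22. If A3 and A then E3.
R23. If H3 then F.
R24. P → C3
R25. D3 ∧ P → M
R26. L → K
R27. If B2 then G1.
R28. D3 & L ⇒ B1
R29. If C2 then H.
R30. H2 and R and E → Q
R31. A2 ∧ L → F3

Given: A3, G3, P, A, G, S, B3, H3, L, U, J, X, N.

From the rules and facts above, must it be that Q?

Yes

D2  (by R13: L, P)
C1  (by R15: X, P)
D3  (by R16: C1)
A2  (by R18: H3, X, U)
B  (by R19: P)
E3  (by R22: A3, A)
B1  (by R28: D3, L)
F3  (by R31: A2, L)
C2  (by R1: B1, P)
Y  (by R11: D2, B)
D1  (by R20: E3)
H  (by R29: C2)
E1  (by R8: D1)
E  (by R10: Y)
R  (by R17: H)
Z  (by R7: E1, U)
F1  (by R5: Z, L)
H2  (by R14: F1, F3)
Q  (by R30: H2, R, E)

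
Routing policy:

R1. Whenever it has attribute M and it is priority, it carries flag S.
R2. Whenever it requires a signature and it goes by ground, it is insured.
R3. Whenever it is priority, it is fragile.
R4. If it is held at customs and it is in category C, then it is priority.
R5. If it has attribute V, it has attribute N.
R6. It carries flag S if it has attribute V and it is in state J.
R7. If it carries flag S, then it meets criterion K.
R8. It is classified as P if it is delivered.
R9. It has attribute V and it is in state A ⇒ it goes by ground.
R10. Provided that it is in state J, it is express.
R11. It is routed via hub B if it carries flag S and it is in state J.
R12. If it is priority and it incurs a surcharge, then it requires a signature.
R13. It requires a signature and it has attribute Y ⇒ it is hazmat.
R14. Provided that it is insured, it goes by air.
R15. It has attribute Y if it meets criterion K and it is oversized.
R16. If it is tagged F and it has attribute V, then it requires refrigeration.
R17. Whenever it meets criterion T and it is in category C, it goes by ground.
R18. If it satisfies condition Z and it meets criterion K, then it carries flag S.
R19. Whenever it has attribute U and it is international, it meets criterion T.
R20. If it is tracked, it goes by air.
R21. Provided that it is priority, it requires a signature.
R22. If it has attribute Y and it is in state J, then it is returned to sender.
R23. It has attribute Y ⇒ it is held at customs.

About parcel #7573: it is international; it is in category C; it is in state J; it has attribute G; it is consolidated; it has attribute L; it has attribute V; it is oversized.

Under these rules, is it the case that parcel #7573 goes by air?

No

Forward chaining from the given facts derives: has attribute N, carries flag S, meets criterion K, is express, is routed via hub B, has attribute Y, is returned to sender, is held at customs, is priority, requires a signature, is fragile, is hazmat.
Rules concluding "it goes by air": R14 needs "it is insured"; R20 needs "it is tracked" — none of these are established.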